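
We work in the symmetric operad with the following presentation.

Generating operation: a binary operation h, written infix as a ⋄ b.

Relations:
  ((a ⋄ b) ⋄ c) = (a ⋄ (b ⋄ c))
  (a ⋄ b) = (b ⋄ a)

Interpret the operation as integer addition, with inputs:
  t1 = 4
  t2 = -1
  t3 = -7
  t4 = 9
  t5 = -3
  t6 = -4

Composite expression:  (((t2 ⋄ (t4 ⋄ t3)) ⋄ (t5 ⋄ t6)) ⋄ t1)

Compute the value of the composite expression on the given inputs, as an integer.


-2

(t4 ⋄ t3) = 2
(t2 ⋄ (t4 ⋄ t3)) = 1
(t5 ⋄ t6) = -7
((t2 ⋄ (t4 ⋄ t3)) ⋄ (t5 ⋄ t6)) = -6
(((t2 ⋄ (t4 ⋄ t3)) ⋄ (t5 ⋄ t6)) ⋄ t1) = -2


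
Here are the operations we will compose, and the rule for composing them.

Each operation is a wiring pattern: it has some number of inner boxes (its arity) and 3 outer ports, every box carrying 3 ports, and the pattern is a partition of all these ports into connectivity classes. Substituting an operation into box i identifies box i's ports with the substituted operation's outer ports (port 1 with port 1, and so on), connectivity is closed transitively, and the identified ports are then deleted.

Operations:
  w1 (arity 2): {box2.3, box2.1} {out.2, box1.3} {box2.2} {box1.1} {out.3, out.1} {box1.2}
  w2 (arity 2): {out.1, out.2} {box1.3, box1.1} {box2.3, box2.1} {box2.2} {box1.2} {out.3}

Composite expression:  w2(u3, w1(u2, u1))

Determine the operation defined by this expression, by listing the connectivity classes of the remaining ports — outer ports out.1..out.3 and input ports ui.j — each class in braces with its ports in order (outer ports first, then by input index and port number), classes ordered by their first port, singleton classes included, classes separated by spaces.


Treat the ports identified at w2 as solder joints: merge, then drop.
composing w1 on (u2, u1), with out.j its own outer ports: {out.1, out.3} {out.2, u2.3} {u1.1, u1.3} {u1.2} {u2.1} {u2.2}
composing w2 on (u3, u2, u1), with out.j its own outer ports: {out.1, out.2} {out.3} {u1.1, u1.3} {u1.2} {u2.1} {u2.2} {u2.3} {u3.1, u3.3} {u3.2}

{out.1, out.2} {out.3} {u1.1, u1.3} {u1.2} {u2.1} {u2.2} {u2.3} {u3.1, u3.3} {u3.2}


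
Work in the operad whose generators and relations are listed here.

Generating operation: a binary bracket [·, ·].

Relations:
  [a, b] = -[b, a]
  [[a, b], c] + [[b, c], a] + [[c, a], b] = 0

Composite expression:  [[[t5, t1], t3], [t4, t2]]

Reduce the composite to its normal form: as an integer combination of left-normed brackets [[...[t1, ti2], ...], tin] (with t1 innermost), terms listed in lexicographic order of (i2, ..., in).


[[[[t1, t5], t3], t2], t4] - [[[[t1, t5], t3], t4], t2]


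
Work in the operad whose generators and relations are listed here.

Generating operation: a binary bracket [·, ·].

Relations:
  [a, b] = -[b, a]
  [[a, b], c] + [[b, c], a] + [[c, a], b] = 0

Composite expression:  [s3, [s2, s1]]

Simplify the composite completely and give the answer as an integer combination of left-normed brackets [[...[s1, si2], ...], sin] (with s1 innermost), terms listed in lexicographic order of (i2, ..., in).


[[s1, s2], s3]

In the tensor algebra, words opening s1 carry the s1-anchored form.
Composite bracket: [s3, [s2, s1]]
Applying ab - ba throughout gives 4 signed words (2^2 = 4).
Keep just the words that open with s1:
  word s1s2s3 has sign +1, contributing +[[s1, s2], s3]


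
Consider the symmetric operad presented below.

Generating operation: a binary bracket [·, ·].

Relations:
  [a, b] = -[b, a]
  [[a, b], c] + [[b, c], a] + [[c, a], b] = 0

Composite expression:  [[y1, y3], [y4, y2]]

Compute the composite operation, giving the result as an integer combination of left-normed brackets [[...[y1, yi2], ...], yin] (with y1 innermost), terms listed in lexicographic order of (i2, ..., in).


-[[[y1, y3], y2], y4] + [[[y1, y3], y4], y2]


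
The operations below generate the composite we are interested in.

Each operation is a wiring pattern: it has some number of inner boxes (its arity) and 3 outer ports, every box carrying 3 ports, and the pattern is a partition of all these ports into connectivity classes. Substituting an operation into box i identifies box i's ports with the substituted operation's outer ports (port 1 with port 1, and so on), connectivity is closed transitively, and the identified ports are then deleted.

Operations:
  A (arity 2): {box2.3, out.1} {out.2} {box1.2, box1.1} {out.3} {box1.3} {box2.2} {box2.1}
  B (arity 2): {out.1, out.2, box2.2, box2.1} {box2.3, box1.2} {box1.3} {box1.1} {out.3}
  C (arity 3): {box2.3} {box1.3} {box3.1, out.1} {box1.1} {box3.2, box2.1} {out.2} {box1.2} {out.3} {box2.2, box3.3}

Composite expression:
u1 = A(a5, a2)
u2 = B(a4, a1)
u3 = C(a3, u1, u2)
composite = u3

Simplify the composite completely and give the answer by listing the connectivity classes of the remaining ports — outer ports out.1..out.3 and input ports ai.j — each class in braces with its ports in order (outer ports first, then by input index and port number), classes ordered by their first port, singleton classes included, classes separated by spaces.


Treat the ports identified at C as solder joints: merge, then drop.
composing A on (a5, a2), with out.j its own outer ports: {out.1, a2.3} {out.2} {out.3} {a2.1} {a2.2} {a5.1, a5.2} {a5.3}
composing B on (a4, a1), with out.j its own outer ports: {out.1, out.2, a1.1, a1.2} {out.3} {a1.3, a4.2} {a4.1} {a4.3}
composing C on (a3, a5, a2, a4, a1), with out.j its own outer ports: {out.1, a1.1, a1.2, a2.3} {out.2} {out.3} {a1.3, a4.2} {a2.1} {a2.2} {a3.1} {a3.2} {a3.3} {a4.1} {a4.3} {a5.1, a5.2} {a5.3}

{out.1, a1.1, a1.2, a2.3} {out.2} {out.3} {a1.3, a4.2} {a2.1} {a2.2} {a3.1} {a3.2} {a3.3} {a4.1} {a4.3} {a5.1, a5.2} {a5.3}


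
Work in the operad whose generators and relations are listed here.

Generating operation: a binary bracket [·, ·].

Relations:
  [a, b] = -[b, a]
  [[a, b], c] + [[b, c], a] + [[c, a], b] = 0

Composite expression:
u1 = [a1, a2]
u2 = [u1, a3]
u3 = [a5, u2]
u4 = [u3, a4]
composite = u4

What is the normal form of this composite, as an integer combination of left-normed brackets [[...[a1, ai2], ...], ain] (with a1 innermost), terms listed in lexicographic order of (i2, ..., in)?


-[[[[a1, a2], a3], a5], a4]

In the tensor algebra, words opening a1 carry the a1-anchored form.
Composite bracket: [[a5, [[a1, a2], a3]], a4]
Applying ab - ba throughout gives 16 signed words (2^4 = 16).
Words beginning with a1 determine it all:
  sign of a1a2a3a5a4 is -1, so it contributes -[[[[a1, a2], a3], a5], a4]


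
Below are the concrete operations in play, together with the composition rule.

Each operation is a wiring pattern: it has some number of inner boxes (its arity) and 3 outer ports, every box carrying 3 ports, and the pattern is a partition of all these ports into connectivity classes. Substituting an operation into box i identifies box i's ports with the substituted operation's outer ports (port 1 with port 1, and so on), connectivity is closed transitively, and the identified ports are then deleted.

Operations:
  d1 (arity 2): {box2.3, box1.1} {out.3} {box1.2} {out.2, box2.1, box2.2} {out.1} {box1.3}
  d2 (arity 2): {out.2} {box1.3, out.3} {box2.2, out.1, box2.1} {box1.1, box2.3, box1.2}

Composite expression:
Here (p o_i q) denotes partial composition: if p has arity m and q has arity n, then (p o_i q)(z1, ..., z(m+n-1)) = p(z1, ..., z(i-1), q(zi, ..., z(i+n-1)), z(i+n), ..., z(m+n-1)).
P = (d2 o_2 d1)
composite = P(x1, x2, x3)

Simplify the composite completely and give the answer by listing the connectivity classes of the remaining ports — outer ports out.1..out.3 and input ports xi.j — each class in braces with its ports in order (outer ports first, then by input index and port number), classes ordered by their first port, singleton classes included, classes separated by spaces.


{out.1, x3.1, x3.2} {out.2} {out.3, x1.3} {x1.1, x1.2} {x2.1, x3.3} {x2.2} {x2.3}

Reachability decides: close wires over d2-identified ports.
composing d1 on (x2, x3), with out.j its own outer ports: {out.1} {out.2, x3.1, x3.2} {out.3} {x2.1, x3.3} {x2.2} {x2.3}
composing d2 on (x1, x2, x3), with out.j its own outer ports: {out.1, x3.1, x3.2} {out.2} {out.3, x1.3} {x1.1, x1.2} {x2.1, x3.3} {x2.2} {x2.3}


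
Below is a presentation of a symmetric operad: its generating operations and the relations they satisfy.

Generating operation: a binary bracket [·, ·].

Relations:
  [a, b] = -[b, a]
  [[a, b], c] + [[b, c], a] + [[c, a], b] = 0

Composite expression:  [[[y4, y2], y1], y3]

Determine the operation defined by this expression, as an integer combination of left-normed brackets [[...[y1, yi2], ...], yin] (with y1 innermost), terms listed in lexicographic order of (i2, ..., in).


[[[y1, y2], y4], y3] - [[[y1, y4], y2], y3]

Left-normed coefficients sit on the y1-initial expansion words.
Composite bracket: [[[y4, y2], y1], y3]
Full expansion: 8 signed words from ab - ba (2^3 = 8).
Collect the words opening with y1:
  sign of y1y2y4y3 is +1, so it contributes +[[[y1, y2], y4], y3]
  sign of y1y4y2y3 is -1, so it contributes -[[[y1, y4], y2], y3]


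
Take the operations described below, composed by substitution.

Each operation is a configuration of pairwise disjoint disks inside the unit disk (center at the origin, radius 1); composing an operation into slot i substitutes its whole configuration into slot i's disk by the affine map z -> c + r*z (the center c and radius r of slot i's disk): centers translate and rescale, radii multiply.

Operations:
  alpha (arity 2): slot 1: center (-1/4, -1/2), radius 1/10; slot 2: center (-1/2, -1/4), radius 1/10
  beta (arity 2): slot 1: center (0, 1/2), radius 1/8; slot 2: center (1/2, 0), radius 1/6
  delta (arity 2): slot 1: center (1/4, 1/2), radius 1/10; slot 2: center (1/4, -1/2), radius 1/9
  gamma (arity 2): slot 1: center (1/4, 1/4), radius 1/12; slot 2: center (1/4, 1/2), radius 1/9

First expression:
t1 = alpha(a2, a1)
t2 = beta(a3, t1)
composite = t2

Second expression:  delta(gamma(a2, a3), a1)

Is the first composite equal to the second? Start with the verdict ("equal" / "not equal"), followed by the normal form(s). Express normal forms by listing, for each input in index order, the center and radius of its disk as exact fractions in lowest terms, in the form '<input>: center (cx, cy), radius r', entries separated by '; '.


not equal; first: a1: center (5/12, -1/24), radius 1/60; a2: center (11/24, -1/12), radius 1/60; a3: center (0, 1/2), radius 1/8; second: a1: center (1/4, -1/2), radius 1/9; a2: center (11/40, 21/40), radius 1/120; a3: center (11/40, 11/20), radius 1/90


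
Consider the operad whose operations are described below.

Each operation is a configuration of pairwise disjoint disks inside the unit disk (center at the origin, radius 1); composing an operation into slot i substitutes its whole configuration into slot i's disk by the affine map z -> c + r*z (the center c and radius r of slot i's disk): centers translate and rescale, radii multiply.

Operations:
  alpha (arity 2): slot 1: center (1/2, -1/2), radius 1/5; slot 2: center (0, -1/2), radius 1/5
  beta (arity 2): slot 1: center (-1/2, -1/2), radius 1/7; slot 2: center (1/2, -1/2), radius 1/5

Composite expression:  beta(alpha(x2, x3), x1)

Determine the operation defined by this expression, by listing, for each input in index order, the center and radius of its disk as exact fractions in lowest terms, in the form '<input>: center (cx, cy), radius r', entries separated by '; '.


x1: center (1/2, -1/2), radius 1/5; x2: center (-3/7, -4/7), radius 1/35; x3: center (-1/2, -4/7), radius 1/35

Follow each x-input down from beta: c' goes to c + r*c', radius to r*r'.
tracing x2 down its 2-map path: center (-3/7, -4/7), radius 1/35
tracing x3 down its 2-map path: center (-1/2, -4/7), radius 1/35
tracing x1 down its 1-map path: center (1/2, -1/2), radius 1/5


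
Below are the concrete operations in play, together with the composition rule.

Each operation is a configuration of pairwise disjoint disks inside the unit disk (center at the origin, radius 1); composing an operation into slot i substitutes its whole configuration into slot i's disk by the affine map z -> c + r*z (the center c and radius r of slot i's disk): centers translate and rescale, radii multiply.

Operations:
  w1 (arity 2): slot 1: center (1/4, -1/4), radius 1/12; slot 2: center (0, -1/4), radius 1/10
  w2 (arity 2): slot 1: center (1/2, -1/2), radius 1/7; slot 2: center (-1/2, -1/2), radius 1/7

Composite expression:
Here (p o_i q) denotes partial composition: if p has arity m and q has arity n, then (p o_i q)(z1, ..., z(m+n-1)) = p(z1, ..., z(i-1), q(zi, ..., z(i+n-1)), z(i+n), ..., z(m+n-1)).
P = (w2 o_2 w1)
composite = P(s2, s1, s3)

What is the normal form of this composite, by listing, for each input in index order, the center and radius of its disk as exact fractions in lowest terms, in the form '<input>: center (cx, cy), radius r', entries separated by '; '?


Each s-disk chains the slot maps above it in w2; radii multiply.
input s2: composing its 1 substitution step yields center (1/2, -1/2), radius 1/7
input s1: composing its 2 substitution steps yields center (-13/28, -15/28), radius 1/84
input s3: composing its 2 substitution steps yields center (-1/2, -15/28), radius 1/70

s1: center (-13/28, -15/28), radius 1/84; s2: center (1/2, -1/2), radius 1/7; s3: center (-1/2, -15/28), radius 1/70


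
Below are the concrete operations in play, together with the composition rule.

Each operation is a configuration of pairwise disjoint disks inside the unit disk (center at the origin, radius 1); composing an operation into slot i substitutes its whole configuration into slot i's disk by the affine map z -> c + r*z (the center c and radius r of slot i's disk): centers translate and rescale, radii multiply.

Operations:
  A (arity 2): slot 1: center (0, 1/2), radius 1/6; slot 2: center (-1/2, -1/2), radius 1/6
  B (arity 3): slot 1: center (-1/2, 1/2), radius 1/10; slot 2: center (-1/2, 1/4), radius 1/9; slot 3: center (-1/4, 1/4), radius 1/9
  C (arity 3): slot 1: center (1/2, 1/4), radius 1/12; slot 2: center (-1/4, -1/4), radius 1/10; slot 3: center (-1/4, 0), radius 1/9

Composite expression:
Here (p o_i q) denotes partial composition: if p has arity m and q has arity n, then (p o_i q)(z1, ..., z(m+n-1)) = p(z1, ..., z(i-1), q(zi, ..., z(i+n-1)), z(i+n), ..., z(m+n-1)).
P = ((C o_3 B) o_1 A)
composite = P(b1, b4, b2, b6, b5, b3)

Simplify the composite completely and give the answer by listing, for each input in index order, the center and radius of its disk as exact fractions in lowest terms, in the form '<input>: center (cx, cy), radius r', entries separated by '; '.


b1: center (1/2, 7/24), radius 1/72; b2: center (-1/4, -1/4), radius 1/10; b3: center (-5/18, 1/36), radius 1/81; b4: center (11/24, 5/24), radius 1/72; b5: center (-11/36, 1/36), radius 1/81; b6: center (-11/36, 1/18), radius 1/90

Each b-disk chains the slot maps above it in C; radii multiply.
b1 passes through 2 substitutions, ending at center (1/2, 7/24), radius 1/72
b4 passes through 2 substitutions, ending at center (11/24, 5/24), radius 1/72
b2 passes through 1 substitution, ending at center (-1/4, -1/4), radius 1/10
b6 passes through 2 substitutions, ending at center (-11/36, 1/18), radius 1/90
b5 passes through 2 substitutions, ending at center (-11/36, 1/36), radius 1/81
b3 passes through 2 substitutions, ending at center (-5/18, 1/36), radius 1/81


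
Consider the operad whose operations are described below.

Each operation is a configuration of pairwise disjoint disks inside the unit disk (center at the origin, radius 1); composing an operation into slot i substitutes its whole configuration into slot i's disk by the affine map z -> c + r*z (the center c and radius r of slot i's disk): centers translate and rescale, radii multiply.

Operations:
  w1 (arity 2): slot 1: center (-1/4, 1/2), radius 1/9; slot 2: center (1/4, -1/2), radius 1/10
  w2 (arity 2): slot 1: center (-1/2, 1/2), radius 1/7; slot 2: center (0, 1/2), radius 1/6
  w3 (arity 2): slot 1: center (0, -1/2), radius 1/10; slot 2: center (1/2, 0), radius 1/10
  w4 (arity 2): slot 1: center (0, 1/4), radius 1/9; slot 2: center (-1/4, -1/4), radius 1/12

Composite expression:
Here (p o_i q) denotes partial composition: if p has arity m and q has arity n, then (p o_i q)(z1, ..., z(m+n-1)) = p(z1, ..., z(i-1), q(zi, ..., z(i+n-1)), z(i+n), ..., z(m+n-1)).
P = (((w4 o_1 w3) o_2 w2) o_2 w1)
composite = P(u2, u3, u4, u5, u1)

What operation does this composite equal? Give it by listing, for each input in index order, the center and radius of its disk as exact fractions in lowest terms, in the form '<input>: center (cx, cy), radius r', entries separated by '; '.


u1: center (-1/4, -1/4), radius 1/12; u2: center (0, 7/36), radius 1/90; u3: center (25/504, 323/1260), radius 1/5670; u4: center (127/2520, 107/420), radius 1/6300; u5: center (1/18, 23/90), radius 1/540

Affine substitution under w4: radii multiply and u-centers shift.
tracing u2 down its 2-map path: center (0, 7/36), radius 1/90
tracing u3 down its 4-map path: center (25/504, 323/1260), radius 1/5670
tracing u4 down its 4-map path: center (127/2520, 107/420), radius 1/6300
tracing u5 down its 3-map path: center (1/18, 23/90), radius 1/540
tracing u1 down its 1-map path: center (-1/4, -1/4), radius 1/12


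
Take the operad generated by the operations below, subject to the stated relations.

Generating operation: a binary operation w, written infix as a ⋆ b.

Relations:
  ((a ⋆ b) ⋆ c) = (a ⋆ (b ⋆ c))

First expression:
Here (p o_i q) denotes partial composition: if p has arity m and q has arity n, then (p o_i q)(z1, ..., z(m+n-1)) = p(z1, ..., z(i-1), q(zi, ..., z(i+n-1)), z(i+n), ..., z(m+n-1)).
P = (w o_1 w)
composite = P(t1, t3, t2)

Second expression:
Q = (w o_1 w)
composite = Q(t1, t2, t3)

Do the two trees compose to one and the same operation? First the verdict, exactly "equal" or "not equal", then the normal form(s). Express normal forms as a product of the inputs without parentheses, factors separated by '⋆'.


not equal; first: t1 ⋆ t3 ⋆ t2; second: t1 ⋆ t2 ⋆ t3

In normal form, the first expression is t1 ⋆ t3 ⋆ t2
In normal form, the second expression is t1 ⋆ t2 ⋆ t3
Different reductions; not equal.


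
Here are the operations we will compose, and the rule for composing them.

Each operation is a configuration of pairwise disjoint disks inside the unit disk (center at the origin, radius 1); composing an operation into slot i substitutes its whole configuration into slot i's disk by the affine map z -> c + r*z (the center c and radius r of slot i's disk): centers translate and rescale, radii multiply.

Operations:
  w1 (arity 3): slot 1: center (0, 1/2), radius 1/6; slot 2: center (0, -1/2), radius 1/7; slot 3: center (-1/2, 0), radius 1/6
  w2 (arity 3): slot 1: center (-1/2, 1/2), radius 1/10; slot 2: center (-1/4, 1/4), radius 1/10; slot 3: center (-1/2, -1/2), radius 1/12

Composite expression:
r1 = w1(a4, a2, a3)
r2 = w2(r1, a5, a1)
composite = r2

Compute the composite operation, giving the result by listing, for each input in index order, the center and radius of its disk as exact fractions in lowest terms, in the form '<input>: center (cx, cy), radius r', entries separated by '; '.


a1: center (-1/2, -1/2), radius 1/12; a2: center (-1/2, 9/20), radius 1/70; a3: center (-11/20, 1/2), radius 1/60; a4: center (-1/2, 11/20), radius 1/60; a5: center (-1/4, 1/4), radius 1/10

Affine substitution under w2: radii multiply and a-centers shift.
input a4: composing its 2 substitution steps yields center (-1/2, 11/20), radius 1/60
input a2: composing its 2 substitution steps yields center (-1/2, 9/20), radius 1/70
input a3: composing its 2 substitution steps yields center (-11/20, 1/2), radius 1/60
input a5: composing its 1 substitution step yields center (-1/4, 1/4), radius 1/10
input a1: composing its 1 substitution step yields center (-1/2, -1/2), radius 1/12


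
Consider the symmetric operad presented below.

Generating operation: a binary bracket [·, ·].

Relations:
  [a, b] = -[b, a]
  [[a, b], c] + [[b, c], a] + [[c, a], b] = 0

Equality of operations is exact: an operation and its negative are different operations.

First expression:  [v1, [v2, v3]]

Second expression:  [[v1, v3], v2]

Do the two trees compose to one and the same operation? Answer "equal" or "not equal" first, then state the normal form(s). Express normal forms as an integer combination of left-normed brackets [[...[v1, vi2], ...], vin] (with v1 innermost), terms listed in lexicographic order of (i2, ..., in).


The first expression, normalized: [[v1, v2], v3] - [[v1, v3], v2]
The second expression, normalized: [[v1, v3], v2]
No match — not equal.

not equal; first: [[v1, v2], v3] - [[v1, v3], v2]; second: [[v1, v3], v2]


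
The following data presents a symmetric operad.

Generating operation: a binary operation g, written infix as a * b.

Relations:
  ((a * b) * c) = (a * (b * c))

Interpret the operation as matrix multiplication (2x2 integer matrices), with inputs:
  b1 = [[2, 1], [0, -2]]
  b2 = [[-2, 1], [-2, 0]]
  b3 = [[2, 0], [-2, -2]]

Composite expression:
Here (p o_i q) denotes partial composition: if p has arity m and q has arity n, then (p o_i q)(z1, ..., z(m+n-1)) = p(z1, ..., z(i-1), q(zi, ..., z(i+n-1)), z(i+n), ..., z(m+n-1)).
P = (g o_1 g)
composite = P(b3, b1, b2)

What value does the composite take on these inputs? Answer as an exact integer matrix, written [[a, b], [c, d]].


[[-12, 4], [4, -4]]

(b3 * b1) = [[4, 2], [-4, 2]]
((b3 * b1) * b2) = [[-12, 4], [4, -4]]


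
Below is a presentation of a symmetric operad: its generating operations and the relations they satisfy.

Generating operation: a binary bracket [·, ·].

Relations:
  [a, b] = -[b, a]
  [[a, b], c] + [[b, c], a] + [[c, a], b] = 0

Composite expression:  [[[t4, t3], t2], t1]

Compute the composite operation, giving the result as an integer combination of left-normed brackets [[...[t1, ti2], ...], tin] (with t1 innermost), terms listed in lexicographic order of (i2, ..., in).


Antisymmetry and Jacobi reduce to t1-anchored left-normed brackets.
Composite bracket: [[[t4, t3], t2], t1]
The bracket unfolds into 8 signed words via [a, b] = ab - ba (2^3 = 8).
Keep just the words that open with t1:
  t1t2t3t4 appears with sign -1, giving the term -[[[t1, t2], t3], t4]
  t1t2t4t3 appears with sign +1, giving the term +[[[t1, t2], t4], t3]
  t1t3t4t2 appears with sign +1, giving the term +[[[t1, t3], t4], t2]
  t1t4t3t2 appears with sign -1, giving the term -[[[t1, t4], t3], t2]

-[[[t1, t2], t3], t4] + [[[t1, t2], t4], t3] + [[[t1, t3], t4], t2] - [[[t1, t4], t3], t2]


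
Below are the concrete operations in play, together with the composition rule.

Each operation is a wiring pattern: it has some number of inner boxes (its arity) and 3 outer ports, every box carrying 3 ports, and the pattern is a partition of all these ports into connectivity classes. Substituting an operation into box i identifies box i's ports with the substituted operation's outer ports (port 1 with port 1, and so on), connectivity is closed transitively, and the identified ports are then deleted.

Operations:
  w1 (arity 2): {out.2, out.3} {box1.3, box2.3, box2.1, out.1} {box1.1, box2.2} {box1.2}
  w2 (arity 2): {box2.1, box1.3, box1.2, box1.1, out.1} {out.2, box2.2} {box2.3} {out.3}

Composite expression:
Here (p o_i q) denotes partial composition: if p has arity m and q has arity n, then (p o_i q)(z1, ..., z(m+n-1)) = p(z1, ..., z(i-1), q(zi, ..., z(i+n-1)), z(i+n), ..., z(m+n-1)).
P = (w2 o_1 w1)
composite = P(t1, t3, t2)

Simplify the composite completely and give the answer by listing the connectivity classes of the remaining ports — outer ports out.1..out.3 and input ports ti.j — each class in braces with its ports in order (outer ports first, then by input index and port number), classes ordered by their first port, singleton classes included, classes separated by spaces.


{out.1, t1.3, t2.1, t3.1, t3.3} {out.2, t2.2} {out.3} {t1.1, t3.2} {t1.2} {t2.3}

Two ports join when wires chain via w2-identified ports.
composing w1 on (t1, t3), with out.j its own outer ports: {out.1, t1.3, t3.1, t3.3} {out.2, out.3} {t1.1, t3.2} {t1.2}
composing w2 on (t1, t3, t2), with out.j its own outer ports: {out.1, t1.3, t2.1, t3.1, t3.3} {out.2, t2.2} {out.3} {t1.1, t3.2} {t1.2} {t2.3}


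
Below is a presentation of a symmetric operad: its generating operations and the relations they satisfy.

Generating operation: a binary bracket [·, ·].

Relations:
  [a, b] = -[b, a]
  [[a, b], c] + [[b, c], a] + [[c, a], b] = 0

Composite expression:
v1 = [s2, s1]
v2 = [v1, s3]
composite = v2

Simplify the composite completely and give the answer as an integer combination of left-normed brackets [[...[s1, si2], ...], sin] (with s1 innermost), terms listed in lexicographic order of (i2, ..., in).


In the tensor algebra, words opening s1 carry the s1-anchored form.
Composite bracket: [[s2, s1], s3]
The bracket unfolds into 4 signed words via [a, b] = ab - ba (2^2 = 4).
Words beginning with s1 determine it all:
  word s1s2s3 has sign -1, contributing -[[s1, s2], s3]

-[[s1, s2], s3]


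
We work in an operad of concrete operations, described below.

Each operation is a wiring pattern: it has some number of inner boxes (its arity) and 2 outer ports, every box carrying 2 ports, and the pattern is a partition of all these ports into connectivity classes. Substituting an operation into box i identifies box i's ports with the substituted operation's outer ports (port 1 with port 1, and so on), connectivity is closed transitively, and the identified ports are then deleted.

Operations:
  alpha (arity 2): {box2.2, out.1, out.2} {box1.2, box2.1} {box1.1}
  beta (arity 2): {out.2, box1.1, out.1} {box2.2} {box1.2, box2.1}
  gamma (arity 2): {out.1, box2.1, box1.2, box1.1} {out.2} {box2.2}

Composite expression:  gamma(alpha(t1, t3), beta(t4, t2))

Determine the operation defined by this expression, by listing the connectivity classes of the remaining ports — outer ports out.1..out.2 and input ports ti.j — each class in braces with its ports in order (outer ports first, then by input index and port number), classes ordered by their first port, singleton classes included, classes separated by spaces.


Two ports join when wires chain via gamma-identified ports.
through alpha, on inputs (t1, t3): {out.1, out.2, t3.2} {t1.1} {t1.2, t3.1} (out.j = stage outer ports)
through beta, on inputs (t4, t2): {out.1, out.2, t4.1} {t2.1, t4.2} {t2.2} (out.j = stage outer ports)
through gamma, on inputs (t1, t3, t4, t2): {out.1, t3.2, t4.1} {out.2} {t1.1} {t1.2, t3.1} {t2.1, t4.2} {t2.2} (out.j = stage outer ports)

{out.1, t3.2, t4.1} {out.2} {t1.1} {t1.2, t3.1} {t2.1, t4.2} {t2.2}


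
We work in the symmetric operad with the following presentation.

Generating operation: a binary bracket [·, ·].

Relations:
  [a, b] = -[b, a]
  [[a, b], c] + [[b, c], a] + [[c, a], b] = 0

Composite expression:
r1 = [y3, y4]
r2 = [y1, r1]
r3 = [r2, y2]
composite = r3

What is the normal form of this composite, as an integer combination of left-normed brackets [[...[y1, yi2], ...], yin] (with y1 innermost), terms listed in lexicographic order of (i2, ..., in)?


In the tensor algebra, words opening y1 carry the y1-anchored form.
Composite bracket: [[y1, [y3, y4]], y2]
Expanding via [a, b] = ab - ba: 8 signed words (2^3 = 8).
The y1-initial words carry the normal form:
  the word y1y3y4y2 carries sign +1 and contributes +[[[y1, y3], y4], y2]
  the word y1y4y3y2 carries sign -1 and contributes -[[[y1, y4], y3], y2]

[[[y1, y3], y4], y2] - [[[y1, y4], y3], y2]


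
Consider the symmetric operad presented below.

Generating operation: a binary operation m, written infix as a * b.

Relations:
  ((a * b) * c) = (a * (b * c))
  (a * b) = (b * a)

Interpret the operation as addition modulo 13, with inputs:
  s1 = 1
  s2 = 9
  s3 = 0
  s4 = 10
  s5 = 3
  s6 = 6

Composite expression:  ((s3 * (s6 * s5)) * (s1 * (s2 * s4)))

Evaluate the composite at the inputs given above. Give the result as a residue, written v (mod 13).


3 (mod 13)


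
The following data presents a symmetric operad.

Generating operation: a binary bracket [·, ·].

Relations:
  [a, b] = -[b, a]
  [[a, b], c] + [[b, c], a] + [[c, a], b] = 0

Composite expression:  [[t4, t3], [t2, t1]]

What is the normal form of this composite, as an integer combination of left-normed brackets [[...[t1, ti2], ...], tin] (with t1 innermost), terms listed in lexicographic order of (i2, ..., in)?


-[[[t1, t2], t3], t4] + [[[t1, t2], t4], t3]


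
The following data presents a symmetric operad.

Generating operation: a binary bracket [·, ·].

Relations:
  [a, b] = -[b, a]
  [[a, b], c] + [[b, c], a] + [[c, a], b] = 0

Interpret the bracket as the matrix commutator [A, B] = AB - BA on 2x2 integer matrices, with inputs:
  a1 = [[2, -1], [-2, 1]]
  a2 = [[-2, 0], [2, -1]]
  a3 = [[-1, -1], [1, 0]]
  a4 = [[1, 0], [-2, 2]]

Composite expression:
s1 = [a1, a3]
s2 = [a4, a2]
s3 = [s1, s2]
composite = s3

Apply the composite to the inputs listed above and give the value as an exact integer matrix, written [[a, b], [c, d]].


[[-8, 0], [24, 8]]

[a1, a3] = [[-3, -2], [1, 3]]
[a4, a2] = [[0, 0], [4, 0]]
[[a1, a3], [a4, a2]] = [[-8, 0], [24, 8]]


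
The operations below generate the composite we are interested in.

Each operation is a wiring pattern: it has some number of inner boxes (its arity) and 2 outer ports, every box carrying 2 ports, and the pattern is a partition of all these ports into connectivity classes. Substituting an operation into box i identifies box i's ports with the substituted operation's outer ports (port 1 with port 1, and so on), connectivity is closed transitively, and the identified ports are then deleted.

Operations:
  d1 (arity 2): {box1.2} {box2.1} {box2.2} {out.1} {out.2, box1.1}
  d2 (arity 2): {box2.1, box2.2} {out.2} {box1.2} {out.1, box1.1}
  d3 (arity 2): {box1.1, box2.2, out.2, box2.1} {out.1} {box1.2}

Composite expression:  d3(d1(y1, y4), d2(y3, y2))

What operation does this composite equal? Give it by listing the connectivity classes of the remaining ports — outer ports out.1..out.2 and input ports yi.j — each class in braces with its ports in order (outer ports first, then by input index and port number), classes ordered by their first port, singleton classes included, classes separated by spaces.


{out.1} {out.2, y3.1} {y1.1} {y1.2} {y2.1, y2.2} {y3.2} {y4.1} {y4.2}

Reachability decides: close wires over d3-identified ports.
after d1, the pattern on (y1, y4) reads {out.1} {out.2, y1.1} {y1.2} {y4.1} {y4.2} (out.j = its outer ports)
after d2, the pattern on (y3, y2) reads {out.1, y3.1} {out.2} {y2.1, y2.2} {y3.2} (out.j = its outer ports)
after d3, the pattern on (y1, y4, y3, y2) reads {out.1} {out.2, y3.1} {y1.1} {y1.2} {y2.1, y2.2} {y3.2} {y4.1} {y4.2} (out.j = its outer ports)


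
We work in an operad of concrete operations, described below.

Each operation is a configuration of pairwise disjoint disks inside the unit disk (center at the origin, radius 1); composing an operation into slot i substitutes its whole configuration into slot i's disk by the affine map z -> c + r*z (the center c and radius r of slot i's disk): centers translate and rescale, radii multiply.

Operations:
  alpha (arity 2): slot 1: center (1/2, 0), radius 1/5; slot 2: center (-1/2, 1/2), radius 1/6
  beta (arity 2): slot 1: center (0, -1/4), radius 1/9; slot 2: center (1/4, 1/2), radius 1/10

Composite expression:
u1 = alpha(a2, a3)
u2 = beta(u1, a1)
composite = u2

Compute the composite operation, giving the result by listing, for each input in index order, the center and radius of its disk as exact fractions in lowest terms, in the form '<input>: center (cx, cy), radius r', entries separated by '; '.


a1: center (1/4, 1/2), radius 1/10; a2: center (1/18, -1/4), radius 1/45; a3: center (-1/18, -7/36), radius 1/54

Affine substitution under beta: radii multiply and a-centers shift.
input a2: applying the 2 nested substitutions gives center (1/18, -1/4), radius 1/45
input a3: applying the 2 nested substitutions gives center (-1/18, -7/36), radius 1/54
input a1: applying the 1 nested substitution gives center (1/4, 1/2), radius 1/10


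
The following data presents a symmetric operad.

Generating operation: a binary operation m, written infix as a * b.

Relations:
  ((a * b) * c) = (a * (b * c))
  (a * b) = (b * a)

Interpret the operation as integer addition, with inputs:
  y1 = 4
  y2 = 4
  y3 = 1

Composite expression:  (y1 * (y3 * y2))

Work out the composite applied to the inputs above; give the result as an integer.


(y3 * y2) = 5
(y1 * (y3 * y2)) = 9

9


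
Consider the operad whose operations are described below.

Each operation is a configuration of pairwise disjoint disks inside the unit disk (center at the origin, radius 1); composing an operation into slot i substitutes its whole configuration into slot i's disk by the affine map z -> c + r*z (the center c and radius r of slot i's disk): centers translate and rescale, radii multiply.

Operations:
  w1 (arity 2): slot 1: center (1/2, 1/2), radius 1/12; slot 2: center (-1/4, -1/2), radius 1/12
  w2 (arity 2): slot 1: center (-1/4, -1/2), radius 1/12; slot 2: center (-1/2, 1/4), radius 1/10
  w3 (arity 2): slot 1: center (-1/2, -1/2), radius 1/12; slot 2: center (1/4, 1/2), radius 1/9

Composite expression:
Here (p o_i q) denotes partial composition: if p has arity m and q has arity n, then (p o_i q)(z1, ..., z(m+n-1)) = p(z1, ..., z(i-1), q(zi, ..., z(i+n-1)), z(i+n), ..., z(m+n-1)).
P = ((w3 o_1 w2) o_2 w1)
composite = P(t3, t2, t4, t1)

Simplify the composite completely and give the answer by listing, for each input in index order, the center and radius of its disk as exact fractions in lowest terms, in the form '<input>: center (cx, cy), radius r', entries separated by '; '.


Nesting under w3 composes maps z -> c + r*z down each t-path.
t3 passes through 2 substitutions, ending at center (-25/48, -13/24), radius 1/144
t2 passes through 3 substitutions, ending at center (-43/80, -19/40), radius 1/1440
t4 passes through 3 substitutions, ending at center (-87/160, -29/60), radius 1/1440
t1 passes through 1 substitution, ending at center (1/4, 1/2), radius 1/9

t1: center (1/4, 1/2), radius 1/9; t2: center (-43/80, -19/40), radius 1/1440; t3: center (-25/48, -13/24), radius 1/144; t4: center (-87/160, -29/60), radius 1/1440


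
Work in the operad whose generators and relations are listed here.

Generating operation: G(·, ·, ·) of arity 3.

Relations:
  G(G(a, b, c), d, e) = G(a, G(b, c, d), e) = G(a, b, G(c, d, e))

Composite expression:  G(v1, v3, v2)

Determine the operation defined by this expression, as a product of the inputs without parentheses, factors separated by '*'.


v1 * v3 * v2

Key point: G is associative — brackets drop, the v-order remains.
G(v1, v3, v2) linearizes to v1 * v3 * v2


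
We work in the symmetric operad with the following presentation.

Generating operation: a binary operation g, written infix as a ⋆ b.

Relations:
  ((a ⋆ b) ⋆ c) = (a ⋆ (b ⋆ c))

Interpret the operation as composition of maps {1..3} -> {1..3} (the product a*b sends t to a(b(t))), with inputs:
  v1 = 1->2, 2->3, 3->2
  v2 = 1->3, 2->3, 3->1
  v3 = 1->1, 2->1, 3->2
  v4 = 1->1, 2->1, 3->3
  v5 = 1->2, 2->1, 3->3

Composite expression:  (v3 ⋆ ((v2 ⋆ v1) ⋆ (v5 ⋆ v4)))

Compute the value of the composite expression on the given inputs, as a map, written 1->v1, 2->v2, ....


(v2 ⋆ v1) = 1->3, 2->1, 3->3
(v5 ⋆ v4) = 1->2, 2->2, 3->3
((v2 ⋆ v1) ⋆ (v5 ⋆ v4)) = 1->1, 2->1, 3->3
(v3 ⋆ ((v2 ⋆ v1) ⋆ (v5 ⋆ v4))) = 1->1, 2->1, 3->2

1->1, 2->1, 3->2


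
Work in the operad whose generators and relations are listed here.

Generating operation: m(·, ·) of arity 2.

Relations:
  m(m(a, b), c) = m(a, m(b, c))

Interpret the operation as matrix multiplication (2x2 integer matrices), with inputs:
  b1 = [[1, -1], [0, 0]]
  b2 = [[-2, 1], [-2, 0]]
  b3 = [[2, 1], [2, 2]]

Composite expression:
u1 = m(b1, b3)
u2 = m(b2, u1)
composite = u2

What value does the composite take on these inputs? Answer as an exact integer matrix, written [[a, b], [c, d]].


m(b1, b3) = [[0, -1], [0, 0]]
m(b2, m(b1, b3)) = [[0, 2], [0, 2]]

[[0, 2], [0, 2]]


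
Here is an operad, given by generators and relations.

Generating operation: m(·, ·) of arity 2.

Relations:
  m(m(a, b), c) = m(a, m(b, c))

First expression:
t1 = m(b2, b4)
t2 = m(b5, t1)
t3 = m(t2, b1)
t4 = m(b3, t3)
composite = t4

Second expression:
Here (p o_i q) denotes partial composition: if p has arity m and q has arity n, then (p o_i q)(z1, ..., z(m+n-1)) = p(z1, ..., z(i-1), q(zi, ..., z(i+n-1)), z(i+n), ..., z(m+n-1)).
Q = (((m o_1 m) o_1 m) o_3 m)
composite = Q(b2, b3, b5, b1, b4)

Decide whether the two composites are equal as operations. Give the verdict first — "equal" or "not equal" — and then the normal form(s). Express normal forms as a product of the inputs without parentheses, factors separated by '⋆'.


not equal: they reduce to b3 ⋆ b5 ⋆ b2 ⋆ b4 ⋆ b1 and b2 ⋆ b3 ⋆ b5 ⋆ b1 ⋆ b4

The first expression reduces to b3 ⋆ b5 ⋆ b2 ⋆ b4 ⋆ b1
The second expression reduces to b2 ⋆ b3 ⋆ b5 ⋆ b1 ⋆ b4
Different reductions; not equal.


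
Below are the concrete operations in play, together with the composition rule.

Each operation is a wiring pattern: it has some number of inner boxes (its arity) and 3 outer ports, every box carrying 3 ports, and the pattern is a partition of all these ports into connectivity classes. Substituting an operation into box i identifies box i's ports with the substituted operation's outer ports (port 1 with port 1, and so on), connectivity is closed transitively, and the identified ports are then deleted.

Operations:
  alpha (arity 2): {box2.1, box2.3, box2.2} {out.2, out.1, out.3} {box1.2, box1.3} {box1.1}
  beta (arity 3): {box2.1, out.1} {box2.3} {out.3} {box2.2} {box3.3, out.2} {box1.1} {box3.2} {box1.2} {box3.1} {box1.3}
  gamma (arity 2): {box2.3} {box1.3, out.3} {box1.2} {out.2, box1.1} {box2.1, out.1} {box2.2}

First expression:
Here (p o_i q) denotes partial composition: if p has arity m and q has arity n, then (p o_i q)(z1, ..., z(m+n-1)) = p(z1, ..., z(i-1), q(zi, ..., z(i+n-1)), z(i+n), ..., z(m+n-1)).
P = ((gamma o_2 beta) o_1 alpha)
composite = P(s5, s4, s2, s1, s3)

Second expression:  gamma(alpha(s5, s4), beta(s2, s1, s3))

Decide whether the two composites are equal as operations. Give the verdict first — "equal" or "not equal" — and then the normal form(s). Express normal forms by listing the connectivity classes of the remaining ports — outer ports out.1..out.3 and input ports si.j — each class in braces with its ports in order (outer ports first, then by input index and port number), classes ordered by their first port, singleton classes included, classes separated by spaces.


In normal form, the first expression is {out.1, s1.1} {out.2, out.3} {s1.2} {s1.3} {s2.1} {s2.2} {s2.3} {s3.1} {s3.2} {s3.3} {s4.1, s4.2, s4.3} {s5.1} {s5.2, s5.3}
In normal form, the second expression is {out.1, s1.1} {out.2, out.3} {s1.2} {s1.3} {s2.1} {s2.2} {s2.3} {s3.1} {s3.2} {s3.3} {s4.1, s4.2, s4.3} {s5.1} {s5.2, s5.3}
One common form — equal.

equal — both sides give {out.1, s1.1} {out.2, out.3} {s1.2} {s1.3} {s2.1} {s2.2} {s2.3} {s3.1} {s3.2} {s3.3} {s4.1, s4.2, s4.3} {s5.1} {s5.2, s5.3}


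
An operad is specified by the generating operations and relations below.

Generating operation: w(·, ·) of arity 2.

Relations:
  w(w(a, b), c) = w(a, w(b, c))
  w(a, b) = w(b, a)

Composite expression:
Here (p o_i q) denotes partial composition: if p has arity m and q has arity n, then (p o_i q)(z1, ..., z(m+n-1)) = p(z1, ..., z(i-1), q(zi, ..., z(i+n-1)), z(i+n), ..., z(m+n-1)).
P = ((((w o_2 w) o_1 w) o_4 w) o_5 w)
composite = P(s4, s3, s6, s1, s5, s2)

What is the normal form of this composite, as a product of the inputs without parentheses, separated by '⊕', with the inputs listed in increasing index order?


s1 ⊕ s2 ⊕ s3 ⊕ s4 ⊕ s5 ⊕ s6

With w associative and commutative, the s-input set is all that matters.
w(s4, s3) flattens to s4 ⊕ s3
w(s5, s2) flattens to s5 ⊕ s2
w(s1, w(s5, s2)) flattens to s1 ⊕ s5 ⊕ s2
w(s6, w(s1, w(s5, s2))) flattens to s6 ⊕ s1 ⊕ s5 ⊕ s2
w(w(s4, s3), w(s6, w(s1, w(s5, s2)))) flattens to s4 ⊕ s3 ⊕ s6 ⊕ s1 ⊕ s5 ⊕ s2
putting the inputs in ascending order: s1 ⊕ s2 ⊕ s3 ⊕ s4 ⊕ s5 ⊕ s6
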